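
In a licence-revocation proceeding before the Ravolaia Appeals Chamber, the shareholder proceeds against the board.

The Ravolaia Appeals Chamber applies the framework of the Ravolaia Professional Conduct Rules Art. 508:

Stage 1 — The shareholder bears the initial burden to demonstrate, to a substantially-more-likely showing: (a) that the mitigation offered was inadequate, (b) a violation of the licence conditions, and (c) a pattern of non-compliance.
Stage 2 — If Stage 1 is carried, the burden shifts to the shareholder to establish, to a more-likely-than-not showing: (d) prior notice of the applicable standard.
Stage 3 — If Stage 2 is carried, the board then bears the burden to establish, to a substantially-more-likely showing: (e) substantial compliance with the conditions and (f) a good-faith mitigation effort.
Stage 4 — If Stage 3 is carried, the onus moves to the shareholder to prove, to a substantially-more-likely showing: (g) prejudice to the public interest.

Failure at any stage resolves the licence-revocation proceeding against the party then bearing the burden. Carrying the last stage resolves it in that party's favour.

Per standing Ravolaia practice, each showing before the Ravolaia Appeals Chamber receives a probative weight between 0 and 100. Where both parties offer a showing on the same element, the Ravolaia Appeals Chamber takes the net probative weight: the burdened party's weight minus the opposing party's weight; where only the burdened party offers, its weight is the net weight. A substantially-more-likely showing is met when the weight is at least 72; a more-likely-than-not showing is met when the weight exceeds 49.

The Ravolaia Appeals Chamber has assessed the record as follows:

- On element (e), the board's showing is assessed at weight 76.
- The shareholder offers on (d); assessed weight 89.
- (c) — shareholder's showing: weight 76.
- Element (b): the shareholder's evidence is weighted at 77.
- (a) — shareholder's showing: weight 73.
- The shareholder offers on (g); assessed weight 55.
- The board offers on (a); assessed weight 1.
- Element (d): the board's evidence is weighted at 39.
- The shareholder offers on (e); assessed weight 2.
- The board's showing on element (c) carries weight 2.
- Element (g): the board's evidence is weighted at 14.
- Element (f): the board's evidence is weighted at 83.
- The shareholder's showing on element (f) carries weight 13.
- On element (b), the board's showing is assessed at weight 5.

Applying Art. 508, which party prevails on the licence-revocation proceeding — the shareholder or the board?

At Stage 1 the shareholder must meet a substantially-more-likely showing (weight is at least 72): on (a) the weight is 73 less the opposing 1 gives net 72, which does reach 72, so (a) meets the standard; on (b) the weight is 77 less the opposing 5 gives net 72, which does reach 72, so (b) meets the standard; on (c) the weight is 76 less the opposing 2 gives net 74, ≥ 72, so (c) meets the standard.
  All elements met. The shareholder retains the burden for Stage 2.
At Stage 2 the shareholder must meet a more-likely-than-not showing (weight exceeds 49): on (d) the weight is 89 less the opposing 39 gives net 50, > 49, so (d) meets the standard.
  The shareholder carries Stage 2; the board now bears the burden.
At Stage 3 the board must meet a substantially-more-likely showing (weight is at least 72): on (e) the weight is 76 less the opposing 2 gives net 74, which does reach 72, so (e) meets the standard; on (f) the weight is 83 less the opposing 13 gives net 70, which does not reach 72, so (f) does not meet the standard.
  Not every element is met, so the board fails to carry Stage 3.
So the shareholder prevails.

shareholder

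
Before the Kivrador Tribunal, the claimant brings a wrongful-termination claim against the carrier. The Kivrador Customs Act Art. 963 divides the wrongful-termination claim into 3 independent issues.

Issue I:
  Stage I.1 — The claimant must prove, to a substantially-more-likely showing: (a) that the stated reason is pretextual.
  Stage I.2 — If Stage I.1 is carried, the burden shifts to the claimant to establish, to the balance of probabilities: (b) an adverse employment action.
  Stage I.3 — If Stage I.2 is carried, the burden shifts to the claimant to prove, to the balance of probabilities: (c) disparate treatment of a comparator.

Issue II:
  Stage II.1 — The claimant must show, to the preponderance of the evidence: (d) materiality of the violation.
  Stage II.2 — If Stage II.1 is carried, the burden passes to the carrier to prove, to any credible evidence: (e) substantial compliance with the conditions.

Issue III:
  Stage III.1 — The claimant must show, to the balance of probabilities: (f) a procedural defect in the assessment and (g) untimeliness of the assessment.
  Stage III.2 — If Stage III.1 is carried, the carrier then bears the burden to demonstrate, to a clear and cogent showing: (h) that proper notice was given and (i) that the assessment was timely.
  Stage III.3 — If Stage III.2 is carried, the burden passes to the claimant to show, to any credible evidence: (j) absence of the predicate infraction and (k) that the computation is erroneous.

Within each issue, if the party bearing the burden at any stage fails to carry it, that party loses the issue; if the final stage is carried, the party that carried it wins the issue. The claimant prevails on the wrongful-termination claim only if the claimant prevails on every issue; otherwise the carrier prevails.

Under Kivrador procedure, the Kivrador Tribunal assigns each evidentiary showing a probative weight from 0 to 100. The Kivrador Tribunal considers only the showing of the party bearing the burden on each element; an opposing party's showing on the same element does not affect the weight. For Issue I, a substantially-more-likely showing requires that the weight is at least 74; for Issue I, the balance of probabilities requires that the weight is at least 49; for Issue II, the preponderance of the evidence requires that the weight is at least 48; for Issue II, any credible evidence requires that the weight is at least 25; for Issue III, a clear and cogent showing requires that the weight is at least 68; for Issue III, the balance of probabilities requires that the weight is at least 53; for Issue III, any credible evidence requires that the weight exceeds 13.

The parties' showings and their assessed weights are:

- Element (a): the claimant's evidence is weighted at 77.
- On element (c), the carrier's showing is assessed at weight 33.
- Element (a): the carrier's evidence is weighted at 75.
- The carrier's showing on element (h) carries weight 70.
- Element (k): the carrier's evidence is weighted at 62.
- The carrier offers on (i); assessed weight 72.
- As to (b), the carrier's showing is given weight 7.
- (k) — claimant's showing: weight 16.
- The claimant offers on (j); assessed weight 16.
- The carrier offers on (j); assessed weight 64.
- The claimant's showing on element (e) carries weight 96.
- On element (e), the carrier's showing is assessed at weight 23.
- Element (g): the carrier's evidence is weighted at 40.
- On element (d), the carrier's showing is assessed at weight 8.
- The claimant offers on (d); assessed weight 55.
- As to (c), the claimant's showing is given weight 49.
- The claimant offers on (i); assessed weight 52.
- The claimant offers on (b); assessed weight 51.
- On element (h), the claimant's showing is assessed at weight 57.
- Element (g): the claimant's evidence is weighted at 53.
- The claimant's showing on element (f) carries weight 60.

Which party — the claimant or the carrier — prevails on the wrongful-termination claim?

claimant

— Issue I —
Stage I.1 (claimant, a substantially-more-likely showing, weight is at least 74): (a) 77 (carrier's 75 disregarded) ≥ 74 — meets.
  Stage I.1 carried; the burden remains with the claimant.
Stage I.2 (claimant, the balance of probabilities, weight is at least 49): (b) 51 (carrier's 7 disregarded) ≥ 49 — meets.
  All elements met. The claimant retains the burden for Stage I.3.
Stage I.3 (claimant, the balance of probabilities, weight is at least 49): (c) 49 (carrier's 33 disregarded) ≥ 49 — meets.
  Stage I.3 carried; the final stage is satisfied.
Every stage carried; the claimant prevails on this issue.
— Issue II —
At Stage II.1 the claimant must meet the preponderance of the evidence (weight is at least 48): on (d) the weight is 55 (the carrier's 8 is given no effect), ≥ 48, so (d) meets the standard.
  All elements met. The burden passes to the carrier.
At Stage II.2 the carrier must meet any credible evidence (weight is at least 25): on (e) the weight is 23 (the claimant's 96 is given no effect), < 25, so (e) does not meet the standard.
  Stage II.2 not carried; the carrier fails its burden.
So the claimant prevails on this issue.
— Issue III —
At Stage III.1 the claimant must meet the balance of probabilities (weight is at least 53): on (f) the weight is 60, ≥ 53, so (f) meets the standard; on (g) the weight is 53 (the carrier's 40 is given no effect), which does reach 53, so (g) meets the standard.
  Stage III.1 carried; the burden shifts to the carrier.
At Stage III.2 the carrier must meet a clear and cogent showing (weight is at least 68): on (h) the weight is 70 (the claimant's 57 is given no effect), ≥ 68, so (h) meets the standard; on (i) the weight is 72 (the claimant's 52 is given no effect), which does reach 68, so (i) meets the standard.
  The carrier carries Stage III.2; the claimant now bears the burden.
At Stage III.3 the claimant must meet any credible evidence (weight exceeds 13): on (j) the weight is 16 (the carrier's 64 is given no effect), > 13, so (j) meets the standard; on (k) the weight is 16 (the carrier's 62 is given no effect), > 13, so (k) meets the standard.
  All elements met at the final stage.
All stages carried — the claimant prevails on this issue.
Per-issue: Issue I → claimant; Issue II → claimant; Issue III → claimant. The claimant must prevail on every issue; overall, the claimant prevails.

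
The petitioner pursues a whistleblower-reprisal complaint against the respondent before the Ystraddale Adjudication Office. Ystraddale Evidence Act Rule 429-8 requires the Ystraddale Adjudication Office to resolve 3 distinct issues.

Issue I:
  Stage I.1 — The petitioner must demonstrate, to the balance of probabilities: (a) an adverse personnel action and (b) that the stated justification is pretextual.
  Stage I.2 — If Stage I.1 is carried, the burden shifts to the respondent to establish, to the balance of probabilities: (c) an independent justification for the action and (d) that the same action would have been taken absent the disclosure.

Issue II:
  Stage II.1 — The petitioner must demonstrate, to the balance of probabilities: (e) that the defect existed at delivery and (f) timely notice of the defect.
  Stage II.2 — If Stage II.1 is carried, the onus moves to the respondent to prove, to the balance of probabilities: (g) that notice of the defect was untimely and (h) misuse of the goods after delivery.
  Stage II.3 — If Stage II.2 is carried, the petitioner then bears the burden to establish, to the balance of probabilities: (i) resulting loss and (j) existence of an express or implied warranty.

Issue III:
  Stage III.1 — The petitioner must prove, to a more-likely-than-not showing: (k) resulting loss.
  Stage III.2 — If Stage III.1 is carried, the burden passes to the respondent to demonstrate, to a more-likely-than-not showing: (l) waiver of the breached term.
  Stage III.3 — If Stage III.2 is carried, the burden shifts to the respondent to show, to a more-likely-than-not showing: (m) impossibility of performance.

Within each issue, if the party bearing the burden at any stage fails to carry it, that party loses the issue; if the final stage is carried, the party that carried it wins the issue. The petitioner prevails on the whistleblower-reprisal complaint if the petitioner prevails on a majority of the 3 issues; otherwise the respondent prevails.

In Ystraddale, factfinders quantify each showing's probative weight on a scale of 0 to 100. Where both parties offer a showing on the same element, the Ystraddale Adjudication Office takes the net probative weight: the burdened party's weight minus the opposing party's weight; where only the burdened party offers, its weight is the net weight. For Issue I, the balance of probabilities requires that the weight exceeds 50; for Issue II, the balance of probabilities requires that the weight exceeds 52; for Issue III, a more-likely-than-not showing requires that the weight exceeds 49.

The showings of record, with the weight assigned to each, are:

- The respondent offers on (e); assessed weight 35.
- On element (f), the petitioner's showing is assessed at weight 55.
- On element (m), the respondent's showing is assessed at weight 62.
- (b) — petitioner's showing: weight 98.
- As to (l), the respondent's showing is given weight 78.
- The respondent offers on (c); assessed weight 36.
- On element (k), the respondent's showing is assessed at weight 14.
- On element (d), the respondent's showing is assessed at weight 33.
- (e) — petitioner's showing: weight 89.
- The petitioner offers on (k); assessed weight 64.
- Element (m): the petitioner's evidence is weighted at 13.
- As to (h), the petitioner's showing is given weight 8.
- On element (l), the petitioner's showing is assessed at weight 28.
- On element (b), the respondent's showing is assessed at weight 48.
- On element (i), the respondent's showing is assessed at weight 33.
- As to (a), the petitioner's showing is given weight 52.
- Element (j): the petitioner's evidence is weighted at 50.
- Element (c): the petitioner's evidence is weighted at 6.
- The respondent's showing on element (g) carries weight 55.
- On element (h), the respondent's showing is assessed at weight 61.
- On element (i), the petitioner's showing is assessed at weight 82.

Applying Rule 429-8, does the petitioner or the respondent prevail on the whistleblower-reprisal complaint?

— Issue I —
Stage I.1 (petitioner, the balance of probabilities, weight exceeds 50): (a) 52 > 50 — meets; (b) net 98−48=50 ≤ 50 — fails.
  The petitioner does not carry Stage I.1.
So the respondent prevails on this issue.
— Issue II —
Stage II.1 (petitioner, the balance of probabilities, weight exceeds 52): (e) net 89−35=54 > 52 — meets; (f) 55 > 52 — meets.
  Stage II.1 carried; the burden shifts to the respondent.
Stage II.2 (respondent, the balance of probabilities, weight exceeds 52): (g) 55 > 52 — meets; (h) net 61−8=53 > 52 — meets.
  Stage II.2 carried; the burden shifts to the petitioner.
Stage II.3 (petitioner, the balance of probabilities, weight exceeds 52): (i) net 82−33=49 ≤ 52 — fails; (j) 50 ≤ 52 — fails.
  The petitioner does not carry Stage II.3.
So the respondent prevails on this issue.
— Issue III —
Stage III.1 — burden on petitioner; standard: a more-likely-than-not showing (weight exceeds 49).
    (k): 64 − 14 = 50 > 49 [met]
  The petitioner carries Stage III.1; the respondent now bears the burden.
Stage III.2 — burden on respondent; standard: a more-likely-than-not showing (weight exceeds 49).
    (l): 78 − 28 = 50 > 49 [met]
  Stage III.2 is satisfied; the respondent continues to bear the burden.
Stage III.3 — burden on respondent; standard: a more-likely-than-not showing (weight exceeds 49).
    (m): 62 − 13 = 49 ≤ 49 [not met]
  Not every element is met, so the respondent fails to carry Stage III.3.
The analysis ends at Stage III.3; the petitioner prevails on this issue.
Per-issue: Issue I → respondent; Issue II → respondent; Issue III → petitioner. The petitioner must prevail on a majority of issues; overall, the respondent prevails.

respondent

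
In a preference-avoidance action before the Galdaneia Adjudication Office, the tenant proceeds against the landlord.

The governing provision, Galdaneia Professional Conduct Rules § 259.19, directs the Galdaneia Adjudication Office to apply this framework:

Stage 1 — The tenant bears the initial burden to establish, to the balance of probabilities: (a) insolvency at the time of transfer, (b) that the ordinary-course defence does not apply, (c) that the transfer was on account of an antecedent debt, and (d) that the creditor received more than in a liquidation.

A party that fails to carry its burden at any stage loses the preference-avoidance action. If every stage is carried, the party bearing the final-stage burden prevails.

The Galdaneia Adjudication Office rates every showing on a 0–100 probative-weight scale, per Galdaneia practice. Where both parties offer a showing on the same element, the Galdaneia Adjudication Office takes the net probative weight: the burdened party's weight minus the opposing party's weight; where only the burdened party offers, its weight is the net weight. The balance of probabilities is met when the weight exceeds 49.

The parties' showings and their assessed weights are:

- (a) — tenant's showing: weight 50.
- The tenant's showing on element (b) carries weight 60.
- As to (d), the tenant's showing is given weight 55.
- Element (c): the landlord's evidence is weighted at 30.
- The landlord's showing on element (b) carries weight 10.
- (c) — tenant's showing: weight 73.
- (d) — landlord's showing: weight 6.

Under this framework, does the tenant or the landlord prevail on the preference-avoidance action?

landlord

At Stage 1 the tenant must meet the balance of probabilities (weight exceeds 49): on (a) the weight is 50, which does exceed 49, so (a) meets the standard; on (b) the weight is 60 less the opposing 10 gives net 50, which does exceed 49, so (b) meets the standard; on (c) the weight is 73 less the opposing 30 gives net 43, which does not exceed 49, so (c) does not meet the standard; on (d) the weight is 55 less the opposing 6 gives net 49, which does not exceed 49, so (d) does not meet the standard.
  The tenant does not carry Stage 1.
The landlord prevails.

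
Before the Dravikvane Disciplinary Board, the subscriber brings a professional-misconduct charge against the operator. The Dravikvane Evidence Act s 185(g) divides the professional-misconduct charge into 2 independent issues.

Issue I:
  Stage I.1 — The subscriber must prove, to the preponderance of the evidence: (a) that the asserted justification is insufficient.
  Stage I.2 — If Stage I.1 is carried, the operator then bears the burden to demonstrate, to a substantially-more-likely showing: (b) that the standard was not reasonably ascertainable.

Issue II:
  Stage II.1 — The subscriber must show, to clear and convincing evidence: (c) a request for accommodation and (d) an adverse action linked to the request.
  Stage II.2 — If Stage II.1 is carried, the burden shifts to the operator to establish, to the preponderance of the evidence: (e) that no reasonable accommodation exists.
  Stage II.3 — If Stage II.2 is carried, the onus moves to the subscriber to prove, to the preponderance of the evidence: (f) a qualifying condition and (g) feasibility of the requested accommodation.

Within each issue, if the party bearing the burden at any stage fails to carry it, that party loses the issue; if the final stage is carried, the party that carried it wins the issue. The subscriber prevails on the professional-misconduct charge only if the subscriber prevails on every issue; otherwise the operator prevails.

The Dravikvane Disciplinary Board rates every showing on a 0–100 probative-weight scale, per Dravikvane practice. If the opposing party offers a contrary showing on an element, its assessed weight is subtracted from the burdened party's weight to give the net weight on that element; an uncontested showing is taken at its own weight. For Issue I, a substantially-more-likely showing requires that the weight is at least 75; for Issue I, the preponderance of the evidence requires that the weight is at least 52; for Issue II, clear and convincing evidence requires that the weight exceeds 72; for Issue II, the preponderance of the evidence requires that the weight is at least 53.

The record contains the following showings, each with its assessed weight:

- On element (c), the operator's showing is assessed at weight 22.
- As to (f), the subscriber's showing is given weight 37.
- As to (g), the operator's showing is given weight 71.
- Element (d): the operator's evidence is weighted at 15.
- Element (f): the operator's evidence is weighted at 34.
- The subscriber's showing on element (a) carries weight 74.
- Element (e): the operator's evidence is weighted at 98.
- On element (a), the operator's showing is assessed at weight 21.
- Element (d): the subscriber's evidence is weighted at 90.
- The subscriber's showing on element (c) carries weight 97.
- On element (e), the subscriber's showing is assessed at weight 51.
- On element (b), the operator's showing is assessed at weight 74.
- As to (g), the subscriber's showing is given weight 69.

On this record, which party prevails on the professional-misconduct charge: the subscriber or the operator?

subscriber

— Issue I —
Stage I.1 (subscriber, the preponderance of the evidence, weight is at least 52): (a) net 74−21=53 ≥ 52 — meets.
  All elements met. The burden passes to the operator.
Stage I.2 (operator, a substantially-more-likely showing, weight is at least 75): (b) 74 < 75 — fails.
  Not every element is met, so the operator fails to carry Stage I.2.
The analysis ends at Stage I.2; the subscriber prevails on this issue.
— Issue II —
Stage II.1 — burden on subscriber; standard: clear and convincing evidence (weight exceeds 72).
    (c): 97 − 22 = 75 > 72 [met]
    (d): 90 − 15 = 75 > 72 [met]
  Stage II.1 is satisfied; the onus moves to the operator.
Stage II.2 — burden on operator; standard: the preponderance of the evidence (weight is at least 53).
    (e): 98 − 51 = 47 < 53 [not met]
  Stage II.2 not carried; the operator fails its burden.
The analysis ends at Stage II.2; the subscriber prevails on this issue.
Per-issue: Issue I → subscriber; Issue II → subscriber. The subscriber must prevail on every issue; overall, the subscriber prevails.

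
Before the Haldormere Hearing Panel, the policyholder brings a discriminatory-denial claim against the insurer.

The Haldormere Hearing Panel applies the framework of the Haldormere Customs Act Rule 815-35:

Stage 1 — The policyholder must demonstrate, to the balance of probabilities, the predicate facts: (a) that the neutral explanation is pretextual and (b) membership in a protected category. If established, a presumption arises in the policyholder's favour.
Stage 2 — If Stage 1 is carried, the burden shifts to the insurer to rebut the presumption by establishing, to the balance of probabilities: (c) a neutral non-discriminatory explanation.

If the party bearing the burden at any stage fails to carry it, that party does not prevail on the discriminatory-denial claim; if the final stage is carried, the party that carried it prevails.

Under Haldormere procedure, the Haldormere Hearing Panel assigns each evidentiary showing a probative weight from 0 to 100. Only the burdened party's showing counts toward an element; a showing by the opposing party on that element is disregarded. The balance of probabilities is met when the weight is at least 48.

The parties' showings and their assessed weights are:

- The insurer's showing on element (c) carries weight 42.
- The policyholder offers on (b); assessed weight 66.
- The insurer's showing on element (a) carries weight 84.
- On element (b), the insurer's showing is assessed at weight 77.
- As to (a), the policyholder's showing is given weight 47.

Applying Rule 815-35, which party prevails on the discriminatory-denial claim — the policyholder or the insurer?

Stage 1 — burden on policyholder; standard: the balance of probabilities (weight is at least 48).
    (a): 47 (insurer's 84 disregarded) < 48 [not met]
    (b): 66 (insurer's 77 disregarded) ≥ 48 [met]
  The policyholder does not carry Stage 1.
The analysis ends at Stage 1; the insurer prevails.

insurer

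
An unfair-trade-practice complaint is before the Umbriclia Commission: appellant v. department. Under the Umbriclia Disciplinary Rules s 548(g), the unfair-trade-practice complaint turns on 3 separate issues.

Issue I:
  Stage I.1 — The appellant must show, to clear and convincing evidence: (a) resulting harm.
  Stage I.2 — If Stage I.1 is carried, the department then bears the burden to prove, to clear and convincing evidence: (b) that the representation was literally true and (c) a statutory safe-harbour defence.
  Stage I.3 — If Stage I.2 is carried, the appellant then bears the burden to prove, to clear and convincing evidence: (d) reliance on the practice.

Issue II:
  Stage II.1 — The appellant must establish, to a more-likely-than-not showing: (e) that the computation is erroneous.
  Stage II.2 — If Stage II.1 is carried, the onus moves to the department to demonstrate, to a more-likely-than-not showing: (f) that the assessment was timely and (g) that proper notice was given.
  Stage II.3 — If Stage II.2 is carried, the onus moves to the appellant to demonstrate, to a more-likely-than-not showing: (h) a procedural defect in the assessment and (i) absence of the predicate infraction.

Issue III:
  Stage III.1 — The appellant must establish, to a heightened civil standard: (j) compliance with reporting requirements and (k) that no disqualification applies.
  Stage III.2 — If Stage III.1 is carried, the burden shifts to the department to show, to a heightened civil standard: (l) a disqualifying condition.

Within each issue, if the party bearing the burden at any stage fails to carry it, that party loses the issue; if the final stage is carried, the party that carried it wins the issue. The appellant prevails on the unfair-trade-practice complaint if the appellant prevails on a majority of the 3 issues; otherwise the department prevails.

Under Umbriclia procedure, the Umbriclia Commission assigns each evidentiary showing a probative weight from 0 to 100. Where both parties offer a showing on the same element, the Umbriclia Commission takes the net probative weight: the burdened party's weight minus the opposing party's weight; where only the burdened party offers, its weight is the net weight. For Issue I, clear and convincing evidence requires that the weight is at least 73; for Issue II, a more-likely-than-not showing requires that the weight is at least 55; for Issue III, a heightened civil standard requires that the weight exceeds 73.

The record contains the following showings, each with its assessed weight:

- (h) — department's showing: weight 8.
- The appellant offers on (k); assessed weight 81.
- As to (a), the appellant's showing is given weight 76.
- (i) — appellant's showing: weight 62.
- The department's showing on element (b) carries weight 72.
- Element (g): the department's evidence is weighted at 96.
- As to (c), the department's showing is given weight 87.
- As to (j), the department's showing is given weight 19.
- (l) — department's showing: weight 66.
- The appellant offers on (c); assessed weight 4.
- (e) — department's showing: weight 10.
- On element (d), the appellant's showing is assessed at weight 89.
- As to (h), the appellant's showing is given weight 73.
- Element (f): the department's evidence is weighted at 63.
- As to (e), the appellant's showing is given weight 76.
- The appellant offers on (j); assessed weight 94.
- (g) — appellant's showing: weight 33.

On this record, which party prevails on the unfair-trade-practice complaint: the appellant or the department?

— Issue I —
At Stage I.1 the appellant must meet clear and convincing evidence (weight is at least 73): on (a) the weight is 76, ≥ 73, so (a) meets the standard.
  All elements met. The burden passes to the department.
At Stage I.2 the department must meet clear and convincing evidence (weight is at least 73): on (b) the weight is 72, which does not reach 73, so (b) does not meet the standard; on (c) the weight is 87 less the opposing 4 gives net 83, ≥ 73, so (c) meets the standard.
  Not every element is met, so the department fails to carry Stage I.2.
So the appellant prevails on this issue.
— Issue II —
At Stage II.1 the appellant must meet a more-likely-than-not showing (weight is at least 55): on (e) the weight is 76 less the opposing 10 gives net 66, ≥ 55, so (e) meets the standard.
  All elements met. The burden passes to the department.
At Stage II.2 the department must meet a more-likely-than-not showing (weight is at least 55): on (f) the weight is 63, ≥ 55, so (f) meets the standard; on (g) the weight is 96 less the opposing 33 gives net 63, which does reach 55, so (g) meets the standard.
  Stage II.2 is satisfied; the onus moves to the appellant.
At Stage II.3 the appellant must meet a more-likely-than-not showing (weight is at least 55): on (h) the weight is 73 less the opposing 8 gives net 65, which does reach 55, so (h) meets the standard; on (i) the weight is 62, ≥ 55, so (i) meets the standard.
  The appellant carries the last stage.
Every stage carried; the appellant prevails on this issue.
— Issue III —
At Stage III.1 the appellant must meet a heightened civil standard (weight exceeds 73): on (j) the weight is 94 less the opposing 19 gives net 75, which does exceed 73, so (j) meets the standard; on (k) the weight is 81, > 73, so (k) meets the standard.
  All elements met. The burden passes to the department.
At Stage III.2 the department must meet a heightened civil standard (weight exceeds 73): on (l) the weight is 66, ≤ 73, so (l) does not meet the standard.
  Stage III.2 not carried; the department fails its burden.
The appellant prevails on this issue.
Per-issue: Issue I → appellant; Issue II → appellant; Issue III → appellant. The appellant must prevail on a majority of issues; overall, the appellant prevails.

appellant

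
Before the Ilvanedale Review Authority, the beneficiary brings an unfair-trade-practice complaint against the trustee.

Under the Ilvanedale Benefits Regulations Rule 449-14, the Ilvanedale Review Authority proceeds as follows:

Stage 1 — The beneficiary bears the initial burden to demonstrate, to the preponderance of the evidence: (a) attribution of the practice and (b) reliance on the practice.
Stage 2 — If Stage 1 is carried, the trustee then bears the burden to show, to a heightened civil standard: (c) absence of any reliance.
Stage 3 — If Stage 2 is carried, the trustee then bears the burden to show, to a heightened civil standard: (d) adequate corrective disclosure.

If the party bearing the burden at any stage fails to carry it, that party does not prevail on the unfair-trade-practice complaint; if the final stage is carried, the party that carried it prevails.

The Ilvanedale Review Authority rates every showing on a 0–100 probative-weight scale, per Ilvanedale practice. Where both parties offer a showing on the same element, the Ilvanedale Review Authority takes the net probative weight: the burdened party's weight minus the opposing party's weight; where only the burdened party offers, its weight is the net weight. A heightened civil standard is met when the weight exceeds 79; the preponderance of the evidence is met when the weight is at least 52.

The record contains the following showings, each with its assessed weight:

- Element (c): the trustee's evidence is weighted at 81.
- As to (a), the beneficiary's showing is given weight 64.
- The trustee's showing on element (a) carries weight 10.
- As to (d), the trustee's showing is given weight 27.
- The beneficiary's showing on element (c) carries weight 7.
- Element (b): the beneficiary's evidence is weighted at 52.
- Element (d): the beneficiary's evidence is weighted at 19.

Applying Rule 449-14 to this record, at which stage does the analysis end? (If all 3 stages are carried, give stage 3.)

stage 2

Stage 1 — burden on beneficiary; standard: the preponderance of the evidence (weight is at least 52).
    (a): 64 − 10 = 54 ≥ 52 [met]
    (b): 52 ≥ 52 [met]
  All elements met. The burden passes to the trustee.
Stage 2 — burden on trustee; standard: a heightened civil standard (weight exceeds 79).
    (c): 81 − 7 = 74 ≤ 79 [not met]
  Stage 2 not carried; the trustee fails its burden.
The beneficiary prevails.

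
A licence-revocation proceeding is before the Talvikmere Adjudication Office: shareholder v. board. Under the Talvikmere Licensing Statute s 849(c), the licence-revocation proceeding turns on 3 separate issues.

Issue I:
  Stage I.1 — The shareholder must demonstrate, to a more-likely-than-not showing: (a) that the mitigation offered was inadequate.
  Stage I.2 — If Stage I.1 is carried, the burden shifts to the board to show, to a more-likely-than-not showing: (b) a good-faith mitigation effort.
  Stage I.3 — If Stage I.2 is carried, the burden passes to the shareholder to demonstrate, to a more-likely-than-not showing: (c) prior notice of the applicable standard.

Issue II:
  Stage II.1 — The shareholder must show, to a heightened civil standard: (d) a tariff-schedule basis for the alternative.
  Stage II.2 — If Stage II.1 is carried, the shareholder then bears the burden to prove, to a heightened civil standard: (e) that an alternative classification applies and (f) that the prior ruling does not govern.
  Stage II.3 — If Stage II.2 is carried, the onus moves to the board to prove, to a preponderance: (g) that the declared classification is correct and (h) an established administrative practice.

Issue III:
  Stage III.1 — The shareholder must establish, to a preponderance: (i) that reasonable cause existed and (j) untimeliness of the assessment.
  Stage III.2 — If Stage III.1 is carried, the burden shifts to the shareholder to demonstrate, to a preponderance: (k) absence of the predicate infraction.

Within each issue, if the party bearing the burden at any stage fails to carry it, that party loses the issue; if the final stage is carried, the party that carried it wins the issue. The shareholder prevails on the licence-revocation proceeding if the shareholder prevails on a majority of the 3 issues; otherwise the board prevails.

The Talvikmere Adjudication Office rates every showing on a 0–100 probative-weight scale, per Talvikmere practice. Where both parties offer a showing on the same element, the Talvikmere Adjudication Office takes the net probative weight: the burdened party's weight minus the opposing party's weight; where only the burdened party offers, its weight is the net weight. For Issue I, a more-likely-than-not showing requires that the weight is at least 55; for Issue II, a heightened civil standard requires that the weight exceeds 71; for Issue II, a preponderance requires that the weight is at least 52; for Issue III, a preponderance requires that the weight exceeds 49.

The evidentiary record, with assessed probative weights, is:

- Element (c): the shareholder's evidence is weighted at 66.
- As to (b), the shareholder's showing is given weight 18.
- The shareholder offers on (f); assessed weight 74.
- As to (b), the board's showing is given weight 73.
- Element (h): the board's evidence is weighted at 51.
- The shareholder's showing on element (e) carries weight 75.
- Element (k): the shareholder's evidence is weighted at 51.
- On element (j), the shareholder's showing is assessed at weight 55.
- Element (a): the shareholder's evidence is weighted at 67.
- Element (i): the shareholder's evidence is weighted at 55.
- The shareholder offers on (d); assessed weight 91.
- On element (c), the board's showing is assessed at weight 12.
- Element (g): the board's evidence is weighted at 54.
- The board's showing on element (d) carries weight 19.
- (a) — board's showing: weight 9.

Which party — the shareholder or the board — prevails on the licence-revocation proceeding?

— Issue I —
At Stage I.1 the shareholder must meet a more-likely-than-not showing (weight is at least 55): on (a) the weight is 67 less the opposing 9 gives net 58, ≥ 55, so (a) meets the standard.
  The shareholder carries Stage I.1; the board now bears the burden.
At Stage I.2 the board must meet a more-likely-than-not showing (weight is at least 55): on (b) the weight is 73 less the opposing 18 gives net 55, ≥ 55, so (b) meets the standard.
  Stage I.2 is satisfied; the onus moves to the shareholder.
At Stage I.3 the shareholder must meet a more-likely-than-not showing (weight is at least 55): on (c) the weight is 66 less the opposing 12 gives net 54, < 55, so (c) does not meet the standard.
  Not every element is met, so the shareholder fails to carry Stage I.3.
The analysis ends at Stage I.3; the board prevails on this issue.
— Issue II —
Stage II.1 (shareholder, a heightened civil standard, weight exceeds 71): (d) net 91−19=72 > 71 — meets.
  Stage II.1 carried; the burden remains with the shareholder.
Stage II.2 (shareholder, a heightened civil standard, weight exceeds 71): (e) 75 > 71 — meets; (f) 74 > 71 — meets.
  Stage II.2 carried; the burden shifts to the board.
Stage II.3 (board, a preponderance, weight is at least 52): (g) 54 ≥ 52 — meets; (h) 51 < 52 — fails.
  Stage II.3 not carried; the board fails its burden.
The shareholder prevails on this issue.
— Issue III —
Stage III.1 — burden on shareholder; standard: a preponderance (weight exceeds 49).
    (i): 55 > 49 [met]
    (j): 55 > 49 [met]
  Stage III.1 carried; the burden remains with the shareholder.
Stage III.2 — burden on shareholder; standard: a preponderance (weight exceeds 49).
    (k): 51 > 49 [met]
  Stage III.2 carried; the final stage is satisfied.
With every stage satisfied, the shareholder prevails on this issue.
Per-issue: Issue I → board; Issue II → shareholder; Issue III → shareholder. The shareholder must prevail on a majority of issues; overall, the shareholder prevails.

shareholder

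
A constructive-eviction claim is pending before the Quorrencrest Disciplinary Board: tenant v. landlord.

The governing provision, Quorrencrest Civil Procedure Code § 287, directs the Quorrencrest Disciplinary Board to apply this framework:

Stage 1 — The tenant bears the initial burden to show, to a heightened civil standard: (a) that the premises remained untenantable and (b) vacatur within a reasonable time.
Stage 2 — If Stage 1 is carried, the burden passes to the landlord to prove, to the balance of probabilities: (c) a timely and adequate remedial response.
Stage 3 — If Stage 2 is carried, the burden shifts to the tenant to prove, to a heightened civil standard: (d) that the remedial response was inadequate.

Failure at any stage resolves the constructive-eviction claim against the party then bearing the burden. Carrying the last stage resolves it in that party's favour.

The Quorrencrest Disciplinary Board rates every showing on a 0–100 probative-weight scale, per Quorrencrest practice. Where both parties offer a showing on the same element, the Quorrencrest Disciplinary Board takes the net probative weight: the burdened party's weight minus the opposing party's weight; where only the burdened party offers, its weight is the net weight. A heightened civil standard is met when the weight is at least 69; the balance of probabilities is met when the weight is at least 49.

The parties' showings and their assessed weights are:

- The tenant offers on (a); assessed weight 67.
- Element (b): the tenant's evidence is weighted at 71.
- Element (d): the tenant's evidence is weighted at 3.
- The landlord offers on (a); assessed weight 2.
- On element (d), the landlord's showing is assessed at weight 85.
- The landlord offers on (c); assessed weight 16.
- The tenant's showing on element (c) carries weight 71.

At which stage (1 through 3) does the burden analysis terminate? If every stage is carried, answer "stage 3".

stage 1

Stage 1 — burden on tenant; standard: a heightened civil standard (weight is at least 69).
    (a): 67 − 2 = 65 < 69 [not met]
    (b): 71 ≥ 69 [met]
  The tenant does not carry Stage 1.
The analysis ends at Stage 1; the landlord prevails.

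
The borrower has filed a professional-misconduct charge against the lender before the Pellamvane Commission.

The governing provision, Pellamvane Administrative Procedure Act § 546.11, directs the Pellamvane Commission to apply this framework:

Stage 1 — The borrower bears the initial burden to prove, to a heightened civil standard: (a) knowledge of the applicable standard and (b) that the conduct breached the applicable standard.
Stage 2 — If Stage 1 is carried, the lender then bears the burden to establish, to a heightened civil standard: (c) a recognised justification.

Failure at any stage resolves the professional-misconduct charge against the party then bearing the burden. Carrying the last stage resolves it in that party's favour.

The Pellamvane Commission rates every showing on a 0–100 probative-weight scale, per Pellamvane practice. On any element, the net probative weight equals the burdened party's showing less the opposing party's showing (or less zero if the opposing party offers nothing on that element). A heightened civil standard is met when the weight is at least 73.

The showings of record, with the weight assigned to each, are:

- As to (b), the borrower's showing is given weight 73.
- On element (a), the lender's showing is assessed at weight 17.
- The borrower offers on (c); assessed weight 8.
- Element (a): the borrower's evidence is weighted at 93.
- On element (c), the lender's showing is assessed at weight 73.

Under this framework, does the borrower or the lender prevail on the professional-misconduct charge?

borrower

Stage 1 — burden on borrower; standard: a heightened civil standard (weight is at least 73).
    (a): 93 − 17 = 76 ≥ 73 [met]
    (b): 73 ≥ 73 [met]
  Stage 1 is satisfied; the onus moves to the lender.
Stage 2 — burden on lender; standard: a heightened civil standard (weight is at least 73).
    (c): 73 − 8 = 65 < 73 [not met]
  Stage 2 not carried; the lender fails its burden.
The borrower prevails.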